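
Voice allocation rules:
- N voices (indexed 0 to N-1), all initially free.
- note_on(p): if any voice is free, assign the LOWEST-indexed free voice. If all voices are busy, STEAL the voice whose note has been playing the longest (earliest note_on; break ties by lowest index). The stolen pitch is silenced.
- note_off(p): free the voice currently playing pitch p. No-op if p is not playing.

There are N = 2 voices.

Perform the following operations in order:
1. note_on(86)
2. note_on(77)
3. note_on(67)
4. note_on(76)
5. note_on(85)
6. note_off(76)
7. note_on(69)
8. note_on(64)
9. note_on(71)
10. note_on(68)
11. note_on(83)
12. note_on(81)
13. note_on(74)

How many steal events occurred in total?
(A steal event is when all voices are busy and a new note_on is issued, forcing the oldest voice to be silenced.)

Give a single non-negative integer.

Op 1: note_on(86): voice 0 is free -> assigned | voices=[86 -]
Op 2: note_on(77): voice 1 is free -> assigned | voices=[86 77]
Op 3: note_on(67): all voices busy, STEAL voice 0 (pitch 86, oldest) -> assign | voices=[67 77]
Op 4: note_on(76): all voices busy, STEAL voice 1 (pitch 77, oldest) -> assign | voices=[67 76]
Op 5: note_on(85): all voices busy, STEAL voice 0 (pitch 67, oldest) -> assign | voices=[85 76]
Op 6: note_off(76): free voice 1 | voices=[85 -]
Op 7: note_on(69): voice 1 is free -> assigned | voices=[85 69]
Op 8: note_on(64): all voices busy, STEAL voice 0 (pitch 85, oldest) -> assign | voices=[64 69]
Op 9: note_on(71): all voices busy, STEAL voice 1 (pitch 69, oldest) -> assign | voices=[64 71]
Op 10: note_on(68): all voices busy, STEAL voice 0 (pitch 64, oldest) -> assign | voices=[68 71]
Op 11: note_on(83): all voices busy, STEAL voice 1 (pitch 71, oldest) -> assign | voices=[68 83]
Op 12: note_on(81): all voices busy, STEAL voice 0 (pitch 68, oldest) -> assign | voices=[81 83]
Op 13: note_on(74): all voices busy, STEAL voice 1 (pitch 83, oldest) -> assign | voices=[81 74]

Answer: 9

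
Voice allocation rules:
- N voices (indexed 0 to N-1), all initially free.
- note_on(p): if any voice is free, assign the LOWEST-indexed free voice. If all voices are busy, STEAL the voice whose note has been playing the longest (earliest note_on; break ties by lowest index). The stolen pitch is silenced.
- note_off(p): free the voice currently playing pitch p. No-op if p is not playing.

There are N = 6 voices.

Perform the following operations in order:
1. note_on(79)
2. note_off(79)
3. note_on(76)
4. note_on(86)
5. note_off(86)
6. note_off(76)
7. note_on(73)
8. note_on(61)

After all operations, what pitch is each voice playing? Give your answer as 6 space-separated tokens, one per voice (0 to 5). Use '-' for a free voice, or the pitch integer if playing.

Op 1: note_on(79): voice 0 is free -> assigned | voices=[79 - - - - -]
Op 2: note_off(79): free voice 0 | voices=[- - - - - -]
Op 3: note_on(76): voice 0 is free -> assigned | voices=[76 - - - - -]
Op 4: note_on(86): voice 1 is free -> assigned | voices=[76 86 - - - -]
Op 5: note_off(86): free voice 1 | voices=[76 - - - - -]
Op 6: note_off(76): free voice 0 | voices=[- - - - - -]
Op 7: note_on(73): voice 0 is free -> assigned | voices=[73 - - - - -]
Op 8: note_on(61): voice 1 is free -> assigned | voices=[73 61 - - - -]

Answer: 73 61 - - - -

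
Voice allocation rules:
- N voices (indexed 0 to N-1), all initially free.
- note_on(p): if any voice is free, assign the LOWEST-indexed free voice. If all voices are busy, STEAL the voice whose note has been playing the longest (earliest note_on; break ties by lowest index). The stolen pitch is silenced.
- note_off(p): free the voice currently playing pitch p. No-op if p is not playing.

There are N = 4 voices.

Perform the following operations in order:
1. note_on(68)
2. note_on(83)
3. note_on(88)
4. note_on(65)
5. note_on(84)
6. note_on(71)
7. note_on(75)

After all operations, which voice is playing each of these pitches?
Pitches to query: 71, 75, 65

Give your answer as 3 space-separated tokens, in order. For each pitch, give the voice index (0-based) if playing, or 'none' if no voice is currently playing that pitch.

Answer: 1 2 3

Derivation:
Op 1: note_on(68): voice 0 is free -> assigned | voices=[68 - - -]
Op 2: note_on(83): voice 1 is free -> assigned | voices=[68 83 - -]
Op 3: note_on(88): voice 2 is free -> assigned | voices=[68 83 88 -]
Op 4: note_on(65): voice 3 is free -> assigned | voices=[68 83 88 65]
Op 5: note_on(84): all voices busy, STEAL voice 0 (pitch 68, oldest) -> assign | voices=[84 83 88 65]
Op 6: note_on(71): all voices busy, STEAL voice 1 (pitch 83, oldest) -> assign | voices=[84 71 88 65]
Op 7: note_on(75): all voices busy, STEAL voice 2 (pitch 88, oldest) -> assign | voices=[84 71 75 65]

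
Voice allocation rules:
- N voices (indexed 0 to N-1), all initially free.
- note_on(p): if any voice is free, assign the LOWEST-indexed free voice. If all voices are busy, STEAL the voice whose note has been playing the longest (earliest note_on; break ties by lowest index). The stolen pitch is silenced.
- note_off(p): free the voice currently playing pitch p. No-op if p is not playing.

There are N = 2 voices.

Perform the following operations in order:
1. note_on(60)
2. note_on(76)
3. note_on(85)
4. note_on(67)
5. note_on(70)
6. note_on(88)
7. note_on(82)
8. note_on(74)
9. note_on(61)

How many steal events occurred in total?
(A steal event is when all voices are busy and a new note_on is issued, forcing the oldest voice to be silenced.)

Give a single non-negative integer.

Op 1: note_on(60): voice 0 is free -> assigned | voices=[60 -]
Op 2: note_on(76): voice 1 is free -> assigned | voices=[60 76]
Op 3: note_on(85): all voices busy, STEAL voice 0 (pitch 60, oldest) -> assign | voices=[85 76]
Op 4: note_on(67): all voices busy, STEAL voice 1 (pitch 76, oldest) -> assign | voices=[85 67]
Op 5: note_on(70): all voices busy, STEAL voice 0 (pitch 85, oldest) -> assign | voices=[70 67]
Op 6: note_on(88): all voices busy, STEAL voice 1 (pitch 67, oldest) -> assign | voices=[70 88]
Op 7: note_on(82): all voices busy, STEAL voice 0 (pitch 70, oldest) -> assign | voices=[82 88]
Op 8: note_on(74): all voices busy, STEAL voice 1 (pitch 88, oldest) -> assign | voices=[82 74]
Op 9: note_on(61): all voices busy, STEAL voice 0 (pitch 82, oldest) -> assign | voices=[61 74]

Answer: 7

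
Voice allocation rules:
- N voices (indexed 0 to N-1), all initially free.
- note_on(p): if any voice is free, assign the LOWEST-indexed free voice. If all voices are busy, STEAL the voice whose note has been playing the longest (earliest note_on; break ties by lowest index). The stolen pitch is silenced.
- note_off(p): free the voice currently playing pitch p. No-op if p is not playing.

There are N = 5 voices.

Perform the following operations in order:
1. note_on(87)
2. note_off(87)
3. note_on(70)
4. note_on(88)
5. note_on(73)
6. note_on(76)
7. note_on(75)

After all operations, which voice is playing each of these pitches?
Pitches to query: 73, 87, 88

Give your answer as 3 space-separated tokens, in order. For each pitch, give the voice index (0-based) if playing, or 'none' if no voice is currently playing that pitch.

Answer: 2 none 1

Derivation:
Op 1: note_on(87): voice 0 is free -> assigned | voices=[87 - - - -]
Op 2: note_off(87): free voice 0 | voices=[- - - - -]
Op 3: note_on(70): voice 0 is free -> assigned | voices=[70 - - - -]
Op 4: note_on(88): voice 1 is free -> assigned | voices=[70 88 - - -]
Op 5: note_on(73): voice 2 is free -> assigned | voices=[70 88 73 - -]
Op 6: note_on(76): voice 3 is free -> assigned | voices=[70 88 73 76 -]
Op 7: note_on(75): voice 4 is free -> assigned | voices=[70 88 73 76 75]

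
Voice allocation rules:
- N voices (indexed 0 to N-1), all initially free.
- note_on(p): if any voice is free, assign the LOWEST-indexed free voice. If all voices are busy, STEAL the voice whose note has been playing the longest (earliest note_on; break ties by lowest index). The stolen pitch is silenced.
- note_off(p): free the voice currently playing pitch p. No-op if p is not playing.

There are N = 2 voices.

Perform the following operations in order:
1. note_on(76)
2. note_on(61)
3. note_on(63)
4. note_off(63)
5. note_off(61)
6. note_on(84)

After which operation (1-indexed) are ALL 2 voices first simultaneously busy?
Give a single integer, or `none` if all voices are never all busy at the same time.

Answer: 2

Derivation:
Op 1: note_on(76): voice 0 is free -> assigned | voices=[76 -]
Op 2: note_on(61): voice 1 is free -> assigned | voices=[76 61]
Op 3: note_on(63): all voices busy, STEAL voice 0 (pitch 76, oldest) -> assign | voices=[63 61]
Op 4: note_off(63): free voice 0 | voices=[- 61]
Op 5: note_off(61): free voice 1 | voices=[- -]
Op 6: note_on(84): voice 0 is free -> assigned | voices=[84 -]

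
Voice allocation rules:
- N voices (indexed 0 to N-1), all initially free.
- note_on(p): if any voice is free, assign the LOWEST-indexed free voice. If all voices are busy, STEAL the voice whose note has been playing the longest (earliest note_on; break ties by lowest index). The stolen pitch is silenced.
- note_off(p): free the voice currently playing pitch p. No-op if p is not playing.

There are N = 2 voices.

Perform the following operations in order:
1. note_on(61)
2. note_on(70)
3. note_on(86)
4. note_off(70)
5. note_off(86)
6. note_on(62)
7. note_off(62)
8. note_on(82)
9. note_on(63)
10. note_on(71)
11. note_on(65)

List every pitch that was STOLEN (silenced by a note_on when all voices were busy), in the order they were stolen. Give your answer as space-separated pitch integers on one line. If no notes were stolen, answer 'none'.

Op 1: note_on(61): voice 0 is free -> assigned | voices=[61 -]
Op 2: note_on(70): voice 1 is free -> assigned | voices=[61 70]
Op 3: note_on(86): all voices busy, STEAL voice 0 (pitch 61, oldest) -> assign | voices=[86 70]
Op 4: note_off(70): free voice 1 | voices=[86 -]
Op 5: note_off(86): free voice 0 | voices=[- -]
Op 6: note_on(62): voice 0 is free -> assigned | voices=[62 -]
Op 7: note_off(62): free voice 0 | voices=[- -]
Op 8: note_on(82): voice 0 is free -> assigned | voices=[82 -]
Op 9: note_on(63): voice 1 is free -> assigned | voices=[82 63]
Op 10: note_on(71): all voices busy, STEAL voice 0 (pitch 82, oldest) -> assign | voices=[71 63]
Op 11: note_on(65): all voices busy, STEAL voice 1 (pitch 63, oldest) -> assign | voices=[71 65]

Answer: 61 82 63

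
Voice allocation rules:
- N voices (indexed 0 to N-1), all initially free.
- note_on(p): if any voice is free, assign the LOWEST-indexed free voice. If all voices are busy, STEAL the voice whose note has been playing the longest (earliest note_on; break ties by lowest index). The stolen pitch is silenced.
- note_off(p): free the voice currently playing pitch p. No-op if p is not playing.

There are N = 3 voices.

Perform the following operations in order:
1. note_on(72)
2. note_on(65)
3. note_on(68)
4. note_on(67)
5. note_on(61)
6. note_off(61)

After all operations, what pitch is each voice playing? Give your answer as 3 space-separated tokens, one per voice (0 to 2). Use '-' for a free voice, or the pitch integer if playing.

Answer: 67 - 68

Derivation:
Op 1: note_on(72): voice 0 is free -> assigned | voices=[72 - -]
Op 2: note_on(65): voice 1 is free -> assigned | voices=[72 65 -]
Op 3: note_on(68): voice 2 is free -> assigned | voices=[72 65 68]
Op 4: note_on(67): all voices busy, STEAL voice 0 (pitch 72, oldest) -> assign | voices=[67 65 68]
Op 5: note_on(61): all voices busy, STEAL voice 1 (pitch 65, oldest) -> assign | voices=[67 61 68]
Op 6: note_off(61): free voice 1 | voices=[67 - 68]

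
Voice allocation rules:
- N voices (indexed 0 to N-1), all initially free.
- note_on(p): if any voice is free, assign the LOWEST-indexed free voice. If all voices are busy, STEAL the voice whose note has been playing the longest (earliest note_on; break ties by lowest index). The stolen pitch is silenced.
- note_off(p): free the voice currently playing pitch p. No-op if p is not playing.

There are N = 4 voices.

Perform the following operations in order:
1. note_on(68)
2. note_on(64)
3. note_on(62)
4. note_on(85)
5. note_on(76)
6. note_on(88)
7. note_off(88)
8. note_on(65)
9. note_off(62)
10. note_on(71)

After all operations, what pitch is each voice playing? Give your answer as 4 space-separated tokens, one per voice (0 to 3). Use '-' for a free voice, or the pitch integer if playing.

Answer: 76 65 71 85

Derivation:
Op 1: note_on(68): voice 0 is free -> assigned | voices=[68 - - -]
Op 2: note_on(64): voice 1 is free -> assigned | voices=[68 64 - -]
Op 3: note_on(62): voice 2 is free -> assigned | voices=[68 64 62 -]
Op 4: note_on(85): voice 3 is free -> assigned | voices=[68 64 62 85]
Op 5: note_on(76): all voices busy, STEAL voice 0 (pitch 68, oldest) -> assign | voices=[76 64 62 85]
Op 6: note_on(88): all voices busy, STEAL voice 1 (pitch 64, oldest) -> assign | voices=[76 88 62 85]
Op 7: note_off(88): free voice 1 | voices=[76 - 62 85]
Op 8: note_on(65): voice 1 is free -> assigned | voices=[76 65 62 85]
Op 9: note_off(62): free voice 2 | voices=[76 65 - 85]
Op 10: note_on(71): voice 2 is free -> assigned | voices=[76 65 71 85]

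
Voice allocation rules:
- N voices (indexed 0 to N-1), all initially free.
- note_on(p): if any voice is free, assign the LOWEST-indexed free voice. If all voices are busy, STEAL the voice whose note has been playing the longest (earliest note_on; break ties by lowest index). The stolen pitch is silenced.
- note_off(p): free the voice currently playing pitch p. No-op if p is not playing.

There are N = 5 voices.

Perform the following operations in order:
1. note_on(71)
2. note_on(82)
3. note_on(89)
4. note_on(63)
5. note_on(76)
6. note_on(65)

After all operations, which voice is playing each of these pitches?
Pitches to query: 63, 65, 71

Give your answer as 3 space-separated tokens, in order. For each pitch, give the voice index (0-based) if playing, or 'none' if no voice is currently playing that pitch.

Op 1: note_on(71): voice 0 is free -> assigned | voices=[71 - - - -]
Op 2: note_on(82): voice 1 is free -> assigned | voices=[71 82 - - -]
Op 3: note_on(89): voice 2 is free -> assigned | voices=[71 82 89 - -]
Op 4: note_on(63): voice 3 is free -> assigned | voices=[71 82 89 63 -]
Op 5: note_on(76): voice 4 is free -> assigned | voices=[71 82 89 63 76]
Op 6: note_on(65): all voices busy, STEAL voice 0 (pitch 71, oldest) -> assign | voices=[65 82 89 63 76]

Answer: 3 0 none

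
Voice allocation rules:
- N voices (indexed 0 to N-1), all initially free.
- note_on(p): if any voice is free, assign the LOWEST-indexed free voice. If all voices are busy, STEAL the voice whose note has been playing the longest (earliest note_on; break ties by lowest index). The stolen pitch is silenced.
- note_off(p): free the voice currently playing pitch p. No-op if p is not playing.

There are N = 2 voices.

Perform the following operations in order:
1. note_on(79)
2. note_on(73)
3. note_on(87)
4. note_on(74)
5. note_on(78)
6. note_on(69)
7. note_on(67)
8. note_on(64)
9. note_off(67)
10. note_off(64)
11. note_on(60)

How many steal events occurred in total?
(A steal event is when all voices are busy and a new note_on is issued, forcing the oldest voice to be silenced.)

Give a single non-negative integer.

Answer: 6

Derivation:
Op 1: note_on(79): voice 0 is free -> assigned | voices=[79 -]
Op 2: note_on(73): voice 1 is free -> assigned | voices=[79 73]
Op 3: note_on(87): all voices busy, STEAL voice 0 (pitch 79, oldest) -> assign | voices=[87 73]
Op 4: note_on(74): all voices busy, STEAL voice 1 (pitch 73, oldest) -> assign | voices=[87 74]
Op 5: note_on(78): all voices busy, STEAL voice 0 (pitch 87, oldest) -> assign | voices=[78 74]
Op 6: note_on(69): all voices busy, STEAL voice 1 (pitch 74, oldest) -> assign | voices=[78 69]
Op 7: note_on(67): all voices busy, STEAL voice 0 (pitch 78, oldest) -> assign | voices=[67 69]
Op 8: note_on(64): all voices busy, STEAL voice 1 (pitch 69, oldest) -> assign | voices=[67 64]
Op 9: note_off(67): free voice 0 | voices=[- 64]
Op 10: note_off(64): free voice 1 | voices=[- -]
Op 11: note_on(60): voice 0 is free -> assigned | voices=[60 -]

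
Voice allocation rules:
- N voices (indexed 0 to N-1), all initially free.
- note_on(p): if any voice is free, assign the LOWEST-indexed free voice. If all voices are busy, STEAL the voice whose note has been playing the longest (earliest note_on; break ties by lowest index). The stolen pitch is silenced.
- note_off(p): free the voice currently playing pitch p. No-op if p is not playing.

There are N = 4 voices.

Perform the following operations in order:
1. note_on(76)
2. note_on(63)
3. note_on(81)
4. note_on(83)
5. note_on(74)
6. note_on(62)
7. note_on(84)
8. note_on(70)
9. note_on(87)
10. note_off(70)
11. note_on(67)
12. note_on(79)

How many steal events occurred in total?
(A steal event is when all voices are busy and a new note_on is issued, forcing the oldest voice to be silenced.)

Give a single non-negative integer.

Answer: 6

Derivation:
Op 1: note_on(76): voice 0 is free -> assigned | voices=[76 - - -]
Op 2: note_on(63): voice 1 is free -> assigned | voices=[76 63 - -]
Op 3: note_on(81): voice 2 is free -> assigned | voices=[76 63 81 -]
Op 4: note_on(83): voice 3 is free -> assigned | voices=[76 63 81 83]
Op 5: note_on(74): all voices busy, STEAL voice 0 (pitch 76, oldest) -> assign | voices=[74 63 81 83]
Op 6: note_on(62): all voices busy, STEAL voice 1 (pitch 63, oldest) -> assign | voices=[74 62 81 83]
Op 7: note_on(84): all voices busy, STEAL voice 2 (pitch 81, oldest) -> assign | voices=[74 62 84 83]
Op 8: note_on(70): all voices busy, STEAL voice 3 (pitch 83, oldest) -> assign | voices=[74 62 84 70]
Op 9: note_on(87): all voices busy, STEAL voice 0 (pitch 74, oldest) -> assign | voices=[87 62 84 70]
Op 10: note_off(70): free voice 3 | voices=[87 62 84 -]
Op 11: note_on(67): voice 3 is free -> assigned | voices=[87 62 84 67]
Op 12: note_on(79): all voices busy, STEAL voice 1 (pitch 62, oldest) -> assign | voices=[87 79 84 67]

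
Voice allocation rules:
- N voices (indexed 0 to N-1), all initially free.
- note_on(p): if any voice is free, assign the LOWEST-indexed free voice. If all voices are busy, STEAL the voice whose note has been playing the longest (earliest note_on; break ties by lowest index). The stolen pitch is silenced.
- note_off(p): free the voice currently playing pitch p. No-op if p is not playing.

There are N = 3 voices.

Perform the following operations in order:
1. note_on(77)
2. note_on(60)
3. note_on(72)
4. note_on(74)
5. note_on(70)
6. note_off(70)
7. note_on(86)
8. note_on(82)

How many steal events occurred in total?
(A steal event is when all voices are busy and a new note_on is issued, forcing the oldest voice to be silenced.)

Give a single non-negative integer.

Op 1: note_on(77): voice 0 is free -> assigned | voices=[77 - -]
Op 2: note_on(60): voice 1 is free -> assigned | voices=[77 60 -]
Op 3: note_on(72): voice 2 is free -> assigned | voices=[77 60 72]
Op 4: note_on(74): all voices busy, STEAL voice 0 (pitch 77, oldest) -> assign | voices=[74 60 72]
Op 5: note_on(70): all voices busy, STEAL voice 1 (pitch 60, oldest) -> assign | voices=[74 70 72]
Op 6: note_off(70): free voice 1 | voices=[74 - 72]
Op 7: note_on(86): voice 1 is free -> assigned | voices=[74 86 72]
Op 8: note_on(82): all voices busy, STEAL voice 2 (pitch 72, oldest) -> assign | voices=[74 86 82]

Answer: 3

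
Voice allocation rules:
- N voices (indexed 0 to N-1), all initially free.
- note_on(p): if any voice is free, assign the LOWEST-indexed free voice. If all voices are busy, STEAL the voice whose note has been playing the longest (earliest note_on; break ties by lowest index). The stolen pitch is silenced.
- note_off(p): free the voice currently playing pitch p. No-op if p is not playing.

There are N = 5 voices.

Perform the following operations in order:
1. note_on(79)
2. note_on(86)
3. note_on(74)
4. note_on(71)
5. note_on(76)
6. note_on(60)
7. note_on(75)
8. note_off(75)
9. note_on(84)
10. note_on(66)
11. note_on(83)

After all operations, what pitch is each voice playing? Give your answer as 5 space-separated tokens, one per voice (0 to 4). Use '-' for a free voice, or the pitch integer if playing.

Op 1: note_on(79): voice 0 is free -> assigned | voices=[79 - - - -]
Op 2: note_on(86): voice 1 is free -> assigned | voices=[79 86 - - -]
Op 3: note_on(74): voice 2 is free -> assigned | voices=[79 86 74 - -]
Op 4: note_on(71): voice 3 is free -> assigned | voices=[79 86 74 71 -]
Op 5: note_on(76): voice 4 is free -> assigned | voices=[79 86 74 71 76]
Op 6: note_on(60): all voices busy, STEAL voice 0 (pitch 79, oldest) -> assign | voices=[60 86 74 71 76]
Op 7: note_on(75): all voices busy, STEAL voice 1 (pitch 86, oldest) -> assign | voices=[60 75 74 71 76]
Op 8: note_off(75): free voice 1 | voices=[60 - 74 71 76]
Op 9: note_on(84): voice 1 is free -> assigned | voices=[60 84 74 71 76]
Op 10: note_on(66): all voices busy, STEAL voice 2 (pitch 74, oldest) -> assign | voices=[60 84 66 71 76]
Op 11: note_on(83): all voices busy, STEAL voice 3 (pitch 71, oldest) -> assign | voices=[60 84 66 83 76]

Answer: 60 84 66 83 76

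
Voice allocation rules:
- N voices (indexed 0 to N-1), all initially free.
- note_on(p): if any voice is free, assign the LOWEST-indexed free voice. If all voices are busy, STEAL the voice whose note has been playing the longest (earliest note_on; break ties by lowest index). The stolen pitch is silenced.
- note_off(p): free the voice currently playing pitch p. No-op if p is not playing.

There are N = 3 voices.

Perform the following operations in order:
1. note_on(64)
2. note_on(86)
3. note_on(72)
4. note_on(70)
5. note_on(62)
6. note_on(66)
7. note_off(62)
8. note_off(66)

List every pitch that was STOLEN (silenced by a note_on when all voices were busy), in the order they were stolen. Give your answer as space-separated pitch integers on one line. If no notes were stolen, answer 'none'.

Op 1: note_on(64): voice 0 is free -> assigned | voices=[64 - -]
Op 2: note_on(86): voice 1 is free -> assigned | voices=[64 86 -]
Op 3: note_on(72): voice 2 is free -> assigned | voices=[64 86 72]
Op 4: note_on(70): all voices busy, STEAL voice 0 (pitch 64, oldest) -> assign | voices=[70 86 72]
Op 5: note_on(62): all voices busy, STEAL voice 1 (pitch 86, oldest) -> assign | voices=[70 62 72]
Op 6: note_on(66): all voices busy, STEAL voice 2 (pitch 72, oldest) -> assign | voices=[70 62 66]
Op 7: note_off(62): free voice 1 | voices=[70 - 66]
Op 8: note_off(66): free voice 2 | voices=[70 - -]

Answer: 64 86 72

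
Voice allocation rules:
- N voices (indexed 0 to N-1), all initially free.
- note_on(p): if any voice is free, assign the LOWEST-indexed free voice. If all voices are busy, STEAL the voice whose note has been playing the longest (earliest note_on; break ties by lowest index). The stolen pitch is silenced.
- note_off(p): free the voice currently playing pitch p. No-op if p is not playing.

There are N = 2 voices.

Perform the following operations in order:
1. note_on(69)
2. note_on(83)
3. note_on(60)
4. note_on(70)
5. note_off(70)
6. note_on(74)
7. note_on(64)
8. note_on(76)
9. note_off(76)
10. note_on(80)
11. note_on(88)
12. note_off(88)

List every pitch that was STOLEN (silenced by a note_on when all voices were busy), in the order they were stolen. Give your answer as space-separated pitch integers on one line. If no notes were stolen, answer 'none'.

Op 1: note_on(69): voice 0 is free -> assigned | voices=[69 -]
Op 2: note_on(83): voice 1 is free -> assigned | voices=[69 83]
Op 3: note_on(60): all voices busy, STEAL voice 0 (pitch 69, oldest) -> assign | voices=[60 83]
Op 4: note_on(70): all voices busy, STEAL voice 1 (pitch 83, oldest) -> assign | voices=[60 70]
Op 5: note_off(70): free voice 1 | voices=[60 -]
Op 6: note_on(74): voice 1 is free -> assigned | voices=[60 74]
Op 7: note_on(64): all voices busy, STEAL voice 0 (pitch 60, oldest) -> assign | voices=[64 74]
Op 8: note_on(76): all voices busy, STEAL voice 1 (pitch 74, oldest) -> assign | voices=[64 76]
Op 9: note_off(76): free voice 1 | voices=[64 -]
Op 10: note_on(80): voice 1 is free -> assigned | voices=[64 80]
Op 11: note_on(88): all voices busy, STEAL voice 0 (pitch 64, oldest) -> assign | voices=[88 80]
Op 12: note_off(88): free voice 0 | voices=[- 80]

Answer: 69 83 60 74 64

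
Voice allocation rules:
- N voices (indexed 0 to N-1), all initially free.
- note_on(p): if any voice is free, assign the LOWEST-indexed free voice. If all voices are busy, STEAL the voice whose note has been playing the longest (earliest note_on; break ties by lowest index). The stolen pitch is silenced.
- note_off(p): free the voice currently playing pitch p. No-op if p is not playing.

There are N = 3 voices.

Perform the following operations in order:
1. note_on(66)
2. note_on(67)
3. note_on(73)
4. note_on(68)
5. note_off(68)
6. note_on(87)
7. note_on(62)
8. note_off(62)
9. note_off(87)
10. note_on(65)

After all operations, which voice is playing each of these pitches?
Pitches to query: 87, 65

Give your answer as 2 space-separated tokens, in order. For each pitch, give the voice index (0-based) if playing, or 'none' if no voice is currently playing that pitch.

Op 1: note_on(66): voice 0 is free -> assigned | voices=[66 - -]
Op 2: note_on(67): voice 1 is free -> assigned | voices=[66 67 -]
Op 3: note_on(73): voice 2 is free -> assigned | voices=[66 67 73]
Op 4: note_on(68): all voices busy, STEAL voice 0 (pitch 66, oldest) -> assign | voices=[68 67 73]
Op 5: note_off(68): free voice 0 | voices=[- 67 73]
Op 6: note_on(87): voice 0 is free -> assigned | voices=[87 67 73]
Op 7: note_on(62): all voices busy, STEAL voice 1 (pitch 67, oldest) -> assign | voices=[87 62 73]
Op 8: note_off(62): free voice 1 | voices=[87 - 73]
Op 9: note_off(87): free voice 0 | voices=[- - 73]
Op 10: note_on(65): voice 0 is free -> assigned | voices=[65 - 73]

Answer: none 0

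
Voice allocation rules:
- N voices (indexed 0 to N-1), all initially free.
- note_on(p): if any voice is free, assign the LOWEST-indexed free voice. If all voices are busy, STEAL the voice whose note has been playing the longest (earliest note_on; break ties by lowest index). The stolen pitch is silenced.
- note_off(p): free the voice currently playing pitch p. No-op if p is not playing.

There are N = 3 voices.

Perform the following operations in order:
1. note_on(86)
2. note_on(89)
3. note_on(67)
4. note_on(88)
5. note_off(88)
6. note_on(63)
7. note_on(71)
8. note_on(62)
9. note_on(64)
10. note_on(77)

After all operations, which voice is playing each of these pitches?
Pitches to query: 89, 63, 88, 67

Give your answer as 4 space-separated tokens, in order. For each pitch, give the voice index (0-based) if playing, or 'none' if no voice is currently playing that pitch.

Op 1: note_on(86): voice 0 is free -> assigned | voices=[86 - -]
Op 2: note_on(89): voice 1 is free -> assigned | voices=[86 89 -]
Op 3: note_on(67): voice 2 is free -> assigned | voices=[86 89 67]
Op 4: note_on(88): all voices busy, STEAL voice 0 (pitch 86, oldest) -> assign | voices=[88 89 67]
Op 5: note_off(88): free voice 0 | voices=[- 89 67]
Op 6: note_on(63): voice 0 is free -> assigned | voices=[63 89 67]
Op 7: note_on(71): all voices busy, STEAL voice 1 (pitch 89, oldest) -> assign | voices=[63 71 67]
Op 8: note_on(62): all voices busy, STEAL voice 2 (pitch 67, oldest) -> assign | voices=[63 71 62]
Op 9: note_on(64): all voices busy, STEAL voice 0 (pitch 63, oldest) -> assign | voices=[64 71 62]
Op 10: note_on(77): all voices busy, STEAL voice 1 (pitch 71, oldest) -> assign | voices=[64 77 62]

Answer: none none none none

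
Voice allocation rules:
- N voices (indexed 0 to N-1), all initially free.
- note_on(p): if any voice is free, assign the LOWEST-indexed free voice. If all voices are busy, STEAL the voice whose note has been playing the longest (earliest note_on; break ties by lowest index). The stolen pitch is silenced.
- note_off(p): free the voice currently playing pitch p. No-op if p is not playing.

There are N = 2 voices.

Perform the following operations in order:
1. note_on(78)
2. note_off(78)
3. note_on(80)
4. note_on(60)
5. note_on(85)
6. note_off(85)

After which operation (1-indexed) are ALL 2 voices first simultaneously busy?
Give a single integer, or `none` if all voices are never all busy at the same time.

Answer: 4

Derivation:
Op 1: note_on(78): voice 0 is free -> assigned | voices=[78 -]
Op 2: note_off(78): free voice 0 | voices=[- -]
Op 3: note_on(80): voice 0 is free -> assigned | voices=[80 -]
Op 4: note_on(60): voice 1 is free -> assigned | voices=[80 60]
Op 5: note_on(85): all voices busy, STEAL voice 0 (pitch 80, oldest) -> assign | voices=[85 60]
Op 6: note_off(85): free voice 0 | voices=[- 60]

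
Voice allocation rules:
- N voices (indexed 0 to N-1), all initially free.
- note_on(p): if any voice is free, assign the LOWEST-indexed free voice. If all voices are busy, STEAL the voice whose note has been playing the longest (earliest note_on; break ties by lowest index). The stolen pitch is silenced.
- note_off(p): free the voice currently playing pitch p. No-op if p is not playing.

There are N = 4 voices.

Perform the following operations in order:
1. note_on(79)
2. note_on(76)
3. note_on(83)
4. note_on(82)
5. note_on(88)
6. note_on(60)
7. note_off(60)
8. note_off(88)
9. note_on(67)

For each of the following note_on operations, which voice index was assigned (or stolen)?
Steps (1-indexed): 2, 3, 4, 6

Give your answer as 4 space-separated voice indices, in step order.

Answer: 1 2 3 1

Derivation:
Op 1: note_on(79): voice 0 is free -> assigned | voices=[79 - - -]
Op 2: note_on(76): voice 1 is free -> assigned | voices=[79 76 - -]
Op 3: note_on(83): voice 2 is free -> assigned | voices=[79 76 83 -]
Op 4: note_on(82): voice 3 is free -> assigned | voices=[79 76 83 82]
Op 5: note_on(88): all voices busy, STEAL voice 0 (pitch 79, oldest) -> assign | voices=[88 76 83 82]
Op 6: note_on(60): all voices busy, STEAL voice 1 (pitch 76, oldest) -> assign | voices=[88 60 83 82]
Op 7: note_off(60): free voice 1 | voices=[88 - 83 82]
Op 8: note_off(88): free voice 0 | voices=[- - 83 82]
Op 9: note_on(67): voice 0 is free -> assigned | voices=[67 - 83 82]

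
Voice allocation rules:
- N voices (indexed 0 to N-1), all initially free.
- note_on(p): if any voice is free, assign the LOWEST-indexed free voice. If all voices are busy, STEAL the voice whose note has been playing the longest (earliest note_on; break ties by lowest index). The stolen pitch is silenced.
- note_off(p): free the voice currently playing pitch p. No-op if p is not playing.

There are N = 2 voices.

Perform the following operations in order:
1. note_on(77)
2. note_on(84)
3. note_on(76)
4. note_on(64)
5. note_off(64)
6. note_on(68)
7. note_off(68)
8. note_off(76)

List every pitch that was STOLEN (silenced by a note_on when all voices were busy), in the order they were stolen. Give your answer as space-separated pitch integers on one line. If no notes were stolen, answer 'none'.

Op 1: note_on(77): voice 0 is free -> assigned | voices=[77 -]
Op 2: note_on(84): voice 1 is free -> assigned | voices=[77 84]
Op 3: note_on(76): all voices busy, STEAL voice 0 (pitch 77, oldest) -> assign | voices=[76 84]
Op 4: note_on(64): all voices busy, STEAL voice 1 (pitch 84, oldest) -> assign | voices=[76 64]
Op 5: note_off(64): free voice 1 | voices=[76 -]
Op 6: note_on(68): voice 1 is free -> assigned | voices=[76 68]
Op 7: note_off(68): free voice 1 | voices=[76 -]
Op 8: note_off(76): free voice 0 | voices=[- -]

Answer: 77 84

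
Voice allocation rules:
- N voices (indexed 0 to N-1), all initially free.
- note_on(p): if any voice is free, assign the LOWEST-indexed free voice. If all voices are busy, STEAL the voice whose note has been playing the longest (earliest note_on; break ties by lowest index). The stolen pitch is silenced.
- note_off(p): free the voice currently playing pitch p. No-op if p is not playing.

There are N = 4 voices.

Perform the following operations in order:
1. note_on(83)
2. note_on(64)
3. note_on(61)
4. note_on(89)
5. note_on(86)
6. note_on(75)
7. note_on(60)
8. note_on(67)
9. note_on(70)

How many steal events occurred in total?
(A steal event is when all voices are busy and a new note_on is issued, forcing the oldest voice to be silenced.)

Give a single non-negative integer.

Op 1: note_on(83): voice 0 is free -> assigned | voices=[83 - - -]
Op 2: note_on(64): voice 1 is free -> assigned | voices=[83 64 - -]
Op 3: note_on(61): voice 2 is free -> assigned | voices=[83 64 61 -]
Op 4: note_on(89): voice 3 is free -> assigned | voices=[83 64 61 89]
Op 5: note_on(86): all voices busy, STEAL voice 0 (pitch 83, oldest) -> assign | voices=[86 64 61 89]
Op 6: note_on(75): all voices busy, STEAL voice 1 (pitch 64, oldest) -> assign | voices=[86 75 61 89]
Op 7: note_on(60): all voices busy, STEAL voice 2 (pitch 61, oldest) -> assign | voices=[86 75 60 89]
Op 8: note_on(67): all voices busy, STEAL voice 3 (pitch 89, oldest) -> assign | voices=[86 75 60 67]
Op 9: note_on(70): all voices busy, STEAL voice 0 (pitch 86, oldest) -> assign | voices=[70 75 60 67]

Answer: 5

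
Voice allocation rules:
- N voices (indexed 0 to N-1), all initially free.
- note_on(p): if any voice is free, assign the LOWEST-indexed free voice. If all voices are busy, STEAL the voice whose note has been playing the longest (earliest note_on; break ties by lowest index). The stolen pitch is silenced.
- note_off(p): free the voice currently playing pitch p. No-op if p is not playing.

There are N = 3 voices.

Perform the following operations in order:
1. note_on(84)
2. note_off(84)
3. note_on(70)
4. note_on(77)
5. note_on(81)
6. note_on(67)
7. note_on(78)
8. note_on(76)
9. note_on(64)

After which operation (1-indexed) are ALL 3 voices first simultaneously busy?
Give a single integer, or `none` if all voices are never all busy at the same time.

Op 1: note_on(84): voice 0 is free -> assigned | voices=[84 - -]
Op 2: note_off(84): free voice 0 | voices=[- - -]
Op 3: note_on(70): voice 0 is free -> assigned | voices=[70 - -]
Op 4: note_on(77): voice 1 is free -> assigned | voices=[70 77 -]
Op 5: note_on(81): voice 2 is free -> assigned | voices=[70 77 81]
Op 6: note_on(67): all voices busy, STEAL voice 0 (pitch 70, oldest) -> assign | voices=[67 77 81]
Op 7: note_on(78): all voices busy, STEAL voice 1 (pitch 77, oldest) -> assign | voices=[67 78 81]
Op 8: note_on(76): all voices busy, STEAL voice 2 (pitch 81, oldest) -> assign | voices=[67 78 76]
Op 9: note_on(64): all voices busy, STEAL voice 0 (pitch 67, oldest) -> assign | voices=[64 78 76]

Answer: 5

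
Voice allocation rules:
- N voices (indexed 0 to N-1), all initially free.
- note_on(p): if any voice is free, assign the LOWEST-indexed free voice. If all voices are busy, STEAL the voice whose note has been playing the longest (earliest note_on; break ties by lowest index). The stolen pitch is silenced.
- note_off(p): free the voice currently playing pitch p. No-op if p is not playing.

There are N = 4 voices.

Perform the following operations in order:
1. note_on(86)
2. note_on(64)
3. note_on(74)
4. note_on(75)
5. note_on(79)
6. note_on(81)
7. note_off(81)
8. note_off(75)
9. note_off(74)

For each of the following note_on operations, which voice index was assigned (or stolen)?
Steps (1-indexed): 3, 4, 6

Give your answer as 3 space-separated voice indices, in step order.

Op 1: note_on(86): voice 0 is free -> assigned | voices=[86 - - -]
Op 2: note_on(64): voice 1 is free -> assigned | voices=[86 64 - -]
Op 3: note_on(74): voice 2 is free -> assigned | voices=[86 64 74 -]
Op 4: note_on(75): voice 3 is free -> assigned | voices=[86 64 74 75]
Op 5: note_on(79): all voices busy, STEAL voice 0 (pitch 86, oldest) -> assign | voices=[79 64 74 75]
Op 6: note_on(81): all voices busy, STEAL voice 1 (pitch 64, oldest) -> assign | voices=[79 81 74 75]
Op 7: note_off(81): free voice 1 | voices=[79 - 74 75]
Op 8: note_off(75): free voice 3 | voices=[79 - 74 -]
Op 9: note_off(74): free voice 2 | voices=[79 - - -]

Answer: 2 3 1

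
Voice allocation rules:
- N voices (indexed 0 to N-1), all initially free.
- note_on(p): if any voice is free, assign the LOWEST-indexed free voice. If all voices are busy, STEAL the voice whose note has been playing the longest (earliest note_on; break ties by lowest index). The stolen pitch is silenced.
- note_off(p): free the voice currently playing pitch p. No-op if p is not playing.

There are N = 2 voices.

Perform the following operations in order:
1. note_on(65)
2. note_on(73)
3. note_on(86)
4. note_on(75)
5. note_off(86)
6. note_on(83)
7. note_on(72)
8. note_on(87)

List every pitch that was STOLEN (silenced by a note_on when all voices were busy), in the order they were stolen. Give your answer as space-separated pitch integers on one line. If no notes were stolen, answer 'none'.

Op 1: note_on(65): voice 0 is free -> assigned | voices=[65 -]
Op 2: note_on(73): voice 1 is free -> assigned | voices=[65 73]
Op 3: note_on(86): all voices busy, STEAL voice 0 (pitch 65, oldest) -> assign | voices=[86 73]
Op 4: note_on(75): all voices busy, STEAL voice 1 (pitch 73, oldest) -> assign | voices=[86 75]
Op 5: note_off(86): free voice 0 | voices=[- 75]
Op 6: note_on(83): voice 0 is free -> assigned | voices=[83 75]
Op 7: note_on(72): all voices busy, STEAL voice 1 (pitch 75, oldest) -> assign | voices=[83 72]
Op 8: note_on(87): all voices busy, STEAL voice 0 (pitch 83, oldest) -> assign | voices=[87 72]

Answer: 65 73 75 83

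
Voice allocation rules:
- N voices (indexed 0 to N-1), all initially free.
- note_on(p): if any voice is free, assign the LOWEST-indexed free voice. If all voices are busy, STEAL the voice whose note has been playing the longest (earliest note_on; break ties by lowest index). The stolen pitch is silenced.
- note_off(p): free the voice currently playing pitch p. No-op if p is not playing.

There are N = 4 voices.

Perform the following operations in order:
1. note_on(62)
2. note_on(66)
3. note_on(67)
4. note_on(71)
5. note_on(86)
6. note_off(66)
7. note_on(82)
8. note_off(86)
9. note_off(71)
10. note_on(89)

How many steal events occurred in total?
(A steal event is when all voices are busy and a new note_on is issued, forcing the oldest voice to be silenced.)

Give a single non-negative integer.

Op 1: note_on(62): voice 0 is free -> assigned | voices=[62 - - -]
Op 2: note_on(66): voice 1 is free -> assigned | voices=[62 66 - -]
Op 3: note_on(67): voice 2 is free -> assigned | voices=[62 66 67 -]
Op 4: note_on(71): voice 3 is free -> assigned | voices=[62 66 67 71]
Op 5: note_on(86): all voices busy, STEAL voice 0 (pitch 62, oldest) -> assign | voices=[86 66 67 71]
Op 6: note_off(66): free voice 1 | voices=[86 - 67 71]
Op 7: note_on(82): voice 1 is free -> assigned | voices=[86 82 67 71]
Op 8: note_off(86): free voice 0 | voices=[- 82 67 71]
Op 9: note_off(71): free voice 3 | voices=[- 82 67 -]
Op 10: note_on(89): voice 0 is free -> assigned | voices=[89 82 67 -]

Answer: 1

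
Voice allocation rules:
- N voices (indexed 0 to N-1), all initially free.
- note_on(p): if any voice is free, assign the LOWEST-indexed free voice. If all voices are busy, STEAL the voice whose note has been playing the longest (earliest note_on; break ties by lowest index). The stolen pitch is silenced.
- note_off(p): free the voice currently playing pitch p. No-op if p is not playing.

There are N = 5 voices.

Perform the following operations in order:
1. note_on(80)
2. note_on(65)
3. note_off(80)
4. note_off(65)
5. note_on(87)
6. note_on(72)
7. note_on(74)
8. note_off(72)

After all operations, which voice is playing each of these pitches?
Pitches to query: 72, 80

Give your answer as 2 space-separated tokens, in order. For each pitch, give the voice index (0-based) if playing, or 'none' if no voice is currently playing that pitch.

Op 1: note_on(80): voice 0 is free -> assigned | voices=[80 - - - -]
Op 2: note_on(65): voice 1 is free -> assigned | voices=[80 65 - - -]
Op 3: note_off(80): free voice 0 | voices=[- 65 - - -]
Op 4: note_off(65): free voice 1 | voices=[- - - - -]
Op 5: note_on(87): voice 0 is free -> assigned | voices=[87 - - - -]
Op 6: note_on(72): voice 1 is free -> assigned | voices=[87 72 - - -]
Op 7: note_on(74): voice 2 is free -> assigned | voices=[87 72 74 - -]
Op 8: note_off(72): free voice 1 | voices=[87 - 74 - -]

Answer: none none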